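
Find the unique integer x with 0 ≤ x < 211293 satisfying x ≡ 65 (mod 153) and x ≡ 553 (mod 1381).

Write x = 65 + 153·k. Then 153·k ≡ 553 − 65 ≡ 488 (mod 1381).
Need 153⁻¹ mod 1381. Extended Euclid on (1381, 153):
1381 = 9*153 + 4
153 = 38*4 + 1
4 = 4*1 + 0
Back-substitute:
1 = 153 − 38·4
1 = −38·1381 + 343·153
153⁻¹ ≡ 343 (mod 1381), so k ≡ 343·488 ≡ 283 (mod 1381).
x = 65 + 153·283 = 43364.

43364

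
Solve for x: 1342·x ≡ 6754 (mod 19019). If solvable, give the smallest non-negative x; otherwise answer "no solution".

First find gcd(1342, 19019):
19019 = 14*1342 + 231
1342 = 5*231 + 187
231 = 1*187 + 44
187 = 4*44 + 11
44 = 4*11 + 0
gcd = 11 and 11 | 6754, so solutions exist. Divide through by 11: 122x ≡ 614 (mod 1729).
Now find 122⁻¹ mod 1729:
1729 = 14×122 + 21
122 = 5×21 + 17
21 = 1×17 + 4
17 = 4×4 + 1
4 = 4×1 + 0
Back-substitute:
1 = 17 − 4·4
1 = −4·21 + 5·17
1 = 5·122 − 29·21
1 = −29·1729 + 411·122
So 122⁻¹ ≡ 411 (mod 1729).
Then x ≡ 411·614 ≡ 1649 (mod 1729); the smallest non-negative solution is x = 1649.

1649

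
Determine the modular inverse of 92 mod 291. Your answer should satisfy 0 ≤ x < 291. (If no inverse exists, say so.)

Run Euclid on (291, 92):
291 = 3×92 + 15
92 = 6×15 + 2
15 = 7×2 + 1
2 = 2×1 + 0
gcd = 1, so the inverse exists. Back-substitute:
1 = 15 − 7·2
1 = −7·92 + 43·15
1 = 43·291 − 136·92
Hence 92⁻¹ ≡ -136 ≡ 155 (mod 291).

155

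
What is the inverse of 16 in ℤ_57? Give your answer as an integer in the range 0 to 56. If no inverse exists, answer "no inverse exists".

Apply the Euclidean algorithm to 57 and 16:
57 = 3·16 + 9
16 = 1·9 + 7
9 = 1·7 + 2
7 = 3·2 + 1
2 = 2·1 + 0
gcd = 1, so the inverse exists. Back-substitute:
1 = 7 − 3·2
1 = −3·9 + 4·7
1 = 4·16 − 7·9
1 = −7·57 + 25·16
So 16·25 ≡ 1 (mod 57).

25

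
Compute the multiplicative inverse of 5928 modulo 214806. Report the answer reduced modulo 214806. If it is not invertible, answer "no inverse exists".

no inverse exists

Euclidean algorithm on 214806, 5928:
214806 = 36×5928 + 1398
5928 = 4×1398 + 336
1398 = 4×336 + 54
336 = 6×54 + 12
54 = 4×12 + 6
12 = 2×6 + 0
gcd(5928, 214806) = 6 ≠ 1, so 5928 has no multiplicative inverse modulo 214806.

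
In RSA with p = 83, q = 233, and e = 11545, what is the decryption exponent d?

φ(n) = (p−1)(q−1) = 82·232 = 19024.
Need d with 11545·d ≡ 1 (mod 19024). Apply the extended Euclidean algorithm:
19024 = 1*11545 + 7479
11545 = 1*7479 + 4066
7479 = 1*4066 + 3413
4066 = 1*3413 + 653
3413 = 5*653 + 148
653 = 4*148 + 61
148 = 2*61 + 26
61 = 2*26 + 9
26 = 2*9 + 8
9 = 1*8 + 1
8 = 8*1 + 0
Back-substitute:
1 = 9 − 8
1 = −26 + 3·9
1 = 3·61 − 7·26
1 = −7·148 + 17·61
1 = 17·653 − 75·148
1 = −75·3413 + 392·653
1 = 392·4066 − 467·3413
1 = −467·7479 + 859·4066
1 = 859·11545 − 1326·7479
1 = −1326·19024 + 2185·11545
So 11545·2185 ≡ 1 (mod 19024), hence d = 2185.

2185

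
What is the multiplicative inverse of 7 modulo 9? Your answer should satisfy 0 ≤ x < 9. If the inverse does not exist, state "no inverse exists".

Extended Euclidean algorithm:
9 = 1·7 + 2
7 = 3·2 + 1
2 = 2·1 + 0
The gcd is 1. Working backward:
1 = 7 − 3·2
1 = −3·9 + 4·7
So 7·4 ≡ 1 (mod 9).

4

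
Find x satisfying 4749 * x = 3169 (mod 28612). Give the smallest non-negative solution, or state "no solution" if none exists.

22389

First find gcd(4749, 28612):
28612 = 6·4749 + 118
4749 = 40·118 + 29
118 = 4·29 + 2
29 = 14·2 + 1
2 = 2·1 + 0
gcd = 1, so a unique solution mod 28612 exists.
Back-substitute for the Bézout coefficients:
1 = 29 − 14·2
1 = −14·118 + 57·29
1 = 57·4749 − 2294·118
1 = −2294·28612 + 13821·4749
So 4749·(13821) ≡ 1 (mod 28612), giving 4749⁻¹ ≡ 13821.
x ≡ 4749⁻¹·3169 ≡ 13821·3169 ≡ 22389 (mod 28612).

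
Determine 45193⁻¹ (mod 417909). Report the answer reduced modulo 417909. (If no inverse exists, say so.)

Run Euclid on (417909, 45193):
417909 = 9·45193 + 11172
45193 = 4·11172 + 505
11172 = 22·505 + 62
505 = 8·62 + 9
62 = 6·9 + 8
9 = 1·8 + 1
8 = 8·1 + 0
The gcd is 1. Working backward:
1 = 9 − 8
1 = −62 + 7·9
1 = 7·505 − 57·62
1 = −57·11172 + 1261·505
1 = 1261·45193 − 5101·11172
1 = −5101·417909 + 47170·45193
So 45193·47170 ≡ 1 (mod 417909).

47170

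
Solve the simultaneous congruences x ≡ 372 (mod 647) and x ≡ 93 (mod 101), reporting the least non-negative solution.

Write x = 372 + 647·k. Then 647·k ≡ 93 − 372 ≡ 24 (mod 101).
Need 647⁻¹ mod 101. Extended Euclid on (101, 41):
101 = 2×41 + 19
41 = 2×19 + 3
19 = 6×3 + 1
3 = 3×1 + 0
Back-substitute:
1 = 19 − 6·3
1 = −6·41 + 13·19
1 = 13·101 − 32·41
647⁻¹ ≡ 69 (mod 101), so k ≡ 69·24 ≡ 40 (mod 101).
x = 372 + 647·40 = 26252.

26252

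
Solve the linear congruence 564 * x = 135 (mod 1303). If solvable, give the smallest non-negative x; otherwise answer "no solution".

1227

First find gcd(564, 1303):
1303 = 2*564 + 175
564 = 3*175 + 39
175 = 4*39 + 19
39 = 2*19 + 1
19 = 19*1 + 0
gcd = 1, so a unique solution mod 1303 exists.
Back-substitute for the Bézout coefficients:
1 = 39 − 2·19
1 = −2·175 + 9·39
1 = 9·564 − 29·175
1 = −29·1303 + 67·564
So 564·(67) ≡ 1 (mod 1303), giving 564⁻¹ ≡ 67.
x ≡ 564⁻¹·135 ≡ 67·135 ≡ 1227 (mod 1303).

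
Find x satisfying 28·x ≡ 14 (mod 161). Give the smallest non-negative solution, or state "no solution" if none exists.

First find gcd(28, 161):
161 = 5·28 + 21
28 = 1·21 + 7
21 = 3·7 + 0
gcd = 7 and 7 | 14, so solutions exist. Divide through by 7: 4x ≡ 2 (mod 23).
Now find 4⁻¹ mod 23:
23 = 5·4 + 3
4 = 1·3 + 1
3 = 3·1 + 0
Back-substitute:
1 = 4 − 3
1 = −23 + 6·4
So 4⁻¹ ≡ 6 (mod 23).
Then x ≡ 6·2 ≡ 12 (mod 23); the smallest non-negative solution is x = 12.

12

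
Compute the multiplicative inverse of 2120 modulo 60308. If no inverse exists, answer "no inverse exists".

no inverse exists

Euclidean algorithm on 60308, 2120:
60308 = 28*2120 + 948
2120 = 2*948 + 224
948 = 4*224 + 52
224 = 4*52 + 16
52 = 3*16 + 4
16 = 4*4 + 0
gcd(2120, 60308) = 4 ≠ 1, so 2120 has no multiplicative inverse modulo 60308.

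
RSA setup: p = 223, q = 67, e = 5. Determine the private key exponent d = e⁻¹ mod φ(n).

5861

φ(n) = (p−1)(q−1) = 222·66 = 14652.
Need d with 5·d ≡ 1 (mod 14652). Apply the extended Euclidean algorithm:
14652 = 2930*5 + 2
5 = 2*2 + 1
2 = 2*1 + 0
Back-substitute:
1 = 5 − 2·2
1 = −2·14652 + 5861·5
So 5·5861 ≡ 1 (mod 14652), hence d = 5861.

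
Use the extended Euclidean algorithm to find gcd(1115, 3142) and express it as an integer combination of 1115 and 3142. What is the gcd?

1

Repeated division:
3142 = 2·1115 + 912
1115 = 1·912 + 203
912 = 4·203 + 100
203 = 2·100 + 3
100 = 33·3 + 1
3 = 3·1 + 0
gcd(1115, 3142) = 1.
Back-substituting:
1 = 100 − 33·3
1 = −33·203 + 67·100
1 = 67·912 − 301·203
1 = −301·1115 + 368·912
1 = 368·3142 − 1037·1115
So 1 = (368)·3142 + (-1037)·1115.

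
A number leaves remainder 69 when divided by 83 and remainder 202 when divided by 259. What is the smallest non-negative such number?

20404

Write x = 69 + 83·k. Then 83·k ≡ 202 − 69 ≡ 133 (mod 259).
Need 83⁻¹ mod 259. Extended Euclid on (259, 83):
259 = 3·83 + 10
83 = 8·10 + 3
10 = 3·3 + 1
3 = 3·1 + 0
Back-substitute:
1 = 10 − 3·3
1 = −3·83 + 25·10
1 = 25·259 − 78·83
83⁻¹ ≡ 181 (mod 259), so k ≡ 181·133 ≡ 245 (mod 259).
x = 69 + 83·245 = 20404.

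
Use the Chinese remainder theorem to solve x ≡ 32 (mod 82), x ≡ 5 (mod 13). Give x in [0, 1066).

Write x = 32 + 82·k. Then 82·k ≡ 5 − 32 ≡ 12 (mod 13).
Need 82⁻¹ mod 13. Extended Euclid on (13, 4):
13 = 3*4 + 1
4 = 4*1 + 0
Back-substitute:
1 = 13 − 3·4
82⁻¹ ≡ 10 (mod 13), so k ≡ 10·12 ≡ 3 (mod 13).
x = 32 + 82·3 = 278.

278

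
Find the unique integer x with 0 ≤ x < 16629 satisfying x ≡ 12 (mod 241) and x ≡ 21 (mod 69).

Write x = 12 + 241·k. Then 241·k ≡ 21 − 12 ≡ 9 (mod 69).
Need 241⁻¹ mod 69. Extended Euclid on (69, 34):
69 = 2×34 + 1
34 = 34×1 + 0
Back-substitute:
1 = 69 − 2·34
241⁻¹ ≡ 67 (mod 69), so k ≡ 67·9 ≡ 51 (mod 69).
x = 12 + 241·51 = 12303.

12303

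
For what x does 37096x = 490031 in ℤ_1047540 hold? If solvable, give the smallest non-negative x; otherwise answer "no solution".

no solution

gcd(37096, 1047540):
1047540 = 28·37096 + 8852
37096 = 4·8852 + 1688
8852 = 5·1688 + 412
1688 = 4·412 + 40
412 = 10·40 + 12
40 = 3·12 + 4
12 = 3·4 + 0
gcd = 4, but 4 ∤ 490031, so the congruence has no solution.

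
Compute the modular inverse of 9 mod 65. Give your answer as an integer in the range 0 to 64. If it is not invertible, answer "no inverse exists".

gcd(65, 9) by repeated division:
65 = 7·9 + 2
9 = 4·2 + 1
2 = 2·1 + 0
Since gcd(9, 65) = 1, back-substitute to write 1 as a combination:
1 = 9 − 4·2
1 = −4·65 + 29·9
So 9·29 ≡ 1 (mod 65).

29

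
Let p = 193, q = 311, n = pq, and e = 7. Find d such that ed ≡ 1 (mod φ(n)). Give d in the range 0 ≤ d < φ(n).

φ(n) = (p−1)(q−1) = 192·310 = 59520.
Need d with 7·d ≡ 1 (mod 59520). Apply the extended Euclidean algorithm:
59520 = 8502·7 + 6
7 = 1·6 + 1
6 = 6·1 + 0
Back-substitute:
1 = 7 − 6
1 = −59520 + 8503·7
So 7·8503 ≡ 1 (mod 59520), hence d = 8503.

8503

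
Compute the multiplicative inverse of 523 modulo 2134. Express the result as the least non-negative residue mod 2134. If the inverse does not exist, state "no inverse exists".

1575

Extended Euclidean algorithm:
2134 = 4×523 + 42
523 = 12×42 + 19
42 = 2×19 + 4
19 = 4×4 + 3
4 = 1×3 + 1
3 = 3×1 + 0
Since gcd(523, 2134) = 1, back-substitute to write 1 as a combination:
1 = 4 − 3
1 = −19 + 5·4
1 = 5·42 − 11·19
1 = −11·523 + 137·42
1 = 137·2134 − 559·523
Thus 523·(-559) ≡ 1 (mod 2134); reducing, -559 mod 2134 = 1575.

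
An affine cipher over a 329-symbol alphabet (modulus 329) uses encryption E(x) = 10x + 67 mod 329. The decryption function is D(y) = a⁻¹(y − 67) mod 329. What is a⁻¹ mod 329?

Run Euclid on (329, 10):
329 = 32*10 + 9
10 = 1*9 + 1
9 = 9*1 + 0
Since gcd(10, 329) = 1, back-substitute to write 1 as a combination:
1 = 10 − 9
1 = −329 + 33·10
So 10·33 ≡ 1 (mod 329).

33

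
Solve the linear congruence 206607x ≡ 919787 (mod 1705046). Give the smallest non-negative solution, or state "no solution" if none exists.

1546815

First find gcd(206607, 1705046):
1705046 = 8·206607 + 52190
206607 = 3·52190 + 50037
52190 = 1·50037 + 2153
50037 = 23·2153 + 518
2153 = 4·518 + 81
518 = 6·81 + 32
81 = 2·32 + 17
32 = 1·17 + 15
17 = 1·15 + 2
15 = 7·2 + 1
2 = 2·1 + 0
gcd = 1, so a unique solution mod 1705046 exists.
Back-substitute for the Bézout coefficients:
1 = 15 − 7·2
1 = −7·17 + 8·15
1 = 8·32 − 15·17
1 = −15·81 + 38·32
1 = 38·518 − 243·81
1 = −243·2153 + 1010·518
1 = 1010·50037 − 23473·2153
1 = −23473·52190 + 24483·50037
1 = 24483·206607 − 96922·52190
1 = −96922·1705046 + 799859·206607
So 206607·(799859) ≡ 1 (mod 1705046), giving 206607⁻¹ ≡ 799859.
x ≡ 206607⁻¹·919787 ≡ 799859·919787 ≡ 1546815 (mod 1705046).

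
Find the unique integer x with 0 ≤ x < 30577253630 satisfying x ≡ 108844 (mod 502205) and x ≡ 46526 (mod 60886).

Write x = 108844 + 502205·k. Then 502205·k ≡ 46526 − 108844 ≡ 59454 (mod 60886).
Need 502205⁻¹ mod 60886. Extended Euclid on (60886, 15117):
60886 = 4×15117 + 418
15117 = 36×418 + 69
418 = 6×69 + 4
69 = 17×4 + 1
4 = 4×1 + 0
Back-substitute:
1 = 69 − 17·4
1 = −17·418 + 103·69
1 = 103·15117 − 3725·418
1 = −3725·60886 + 15003·15117
502205⁻¹ ≡ 15003 (mod 60886), so k ≡ 15003·59454 ≡ 8462 (mod 60886).
x = 108844 + 502205·8462 = 4249767554.

4249767554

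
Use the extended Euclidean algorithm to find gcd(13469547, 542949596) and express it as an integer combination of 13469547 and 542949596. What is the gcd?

Apply Euclid's algorithm to 542949596 and 13469547:
542949596 = 40×13469547 + 4167716
13469547 = 3×4167716 + 966399
4167716 = 4×966399 + 302120
966399 = 3×302120 + 60039
302120 = 5×60039 + 1925
60039 = 31×1925 + 364
1925 = 5×364 + 105
364 = 3×105 + 49
105 = 2×49 + 7
49 = 7×7 + 0
gcd(13469547, 542949596) = 7.
Express as a combination:
7 = 105 − 2·49
7 = −2·364 + 7·105
7 = 7·1925 − 37·364
7 = −37·60039 + 1154·1925
7 = 1154·302120 − 5807·60039
7 = −5807·966399 + 18575·302120
7 = 18575·4167716 − 80107·966399
7 = −80107·13469547 + 258896·4167716
7 = 258896·542949596 − 10435947·13469547
So 7 = (258896)·542949596 + (-10435947)·13469547.

7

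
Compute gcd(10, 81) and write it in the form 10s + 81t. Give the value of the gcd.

Apply Euclid's algorithm to 81 and 10:
81 = 8·10 + 1
10 = 10·1 + 0
gcd(10, 81) = 1.
Working backward:
1 = 81 − 8·10
So 1 = (1)·81 + (-8)·10.

1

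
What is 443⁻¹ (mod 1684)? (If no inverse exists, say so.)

gcd(1684, 443) by repeated division:
1684 = 3·443 + 355
443 = 1·355 + 88
355 = 4·88 + 3
88 = 29·3 + 1
3 = 3·1 + 0
The gcd is 1. Working backward:
1 = 88 − 29·3
1 = −29·355 + 117·88
1 = 117·443 − 146·355
1 = −146·1684 + 555·443
So 443·555 ≡ 1 (mod 1684).

555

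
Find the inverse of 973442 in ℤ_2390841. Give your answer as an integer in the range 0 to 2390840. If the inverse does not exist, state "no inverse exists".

Run Euclid on (2390841, 973442):
2390841 = 2×973442 + 443957
973442 = 2×443957 + 85528
443957 = 5×85528 + 16317
85528 = 5×16317 + 3943
16317 = 4×3943 + 545
3943 = 7×545 + 128
545 = 4×128 + 33
128 = 3×33 + 29
33 = 1×29 + 4
29 = 7×4 + 1
4 = 4×1 + 0
Since gcd(973442, 2390841) = 1, back-substitute to write 1 as a combination:
1 = 29 − 7·4
1 = −7·33 + 8·29
1 = 8·128 − 31·33
1 = −31·545 + 132·128
1 = 132·3943 − 955·545
1 = −955·16317 + 3952·3943
1 = 3952·85528 − 20715·16317
1 = −20715·443957 + 107527·85528
1 = 107527·973442 − 235769·443957
1 = −235769·2390841 + 579065·973442
So 973442·579065 ≡ 1 (mod 2390841).

579065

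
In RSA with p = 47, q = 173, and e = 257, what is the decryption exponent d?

φ(n) = (p−1)(q−1) = 46·172 = 7912.
Need d with 257·d ≡ 1 (mod 7912). Apply the extended Euclidean algorithm:
7912 = 30*257 + 202
257 = 1*202 + 55
202 = 3*55 + 37
55 = 1*37 + 18
37 = 2*18 + 1
18 = 18*1 + 0
Back-substitute:
1 = 37 − 2·18
1 = −2·55 + 3·37
1 = 3·202 − 11·55
1 = −11·257 + 14·202
1 = 14·7912 − 431·257
So 257·(-431) ≡ 1 (mod 7912), hence d ≡ -431 ≡ 7481 (mod 7912).

7481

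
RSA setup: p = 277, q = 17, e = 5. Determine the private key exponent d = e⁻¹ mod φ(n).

φ(n) = (p−1)(q−1) = 276·16 = 4416.
Need d with 5·d ≡ 1 (mod 4416). Apply the extended Euclidean algorithm:
4416 = 883×5 + 1
5 = 5×1 + 0
Back-substitute:
1 = 4416 − 883·5
So 5·(-883) ≡ 1 (mod 4416), hence d ≡ -883 ≡ 3533 (mod 4416).

3533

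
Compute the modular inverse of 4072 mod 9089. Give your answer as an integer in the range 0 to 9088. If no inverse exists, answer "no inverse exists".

gcd(9089, 4072) by repeated division:
9089 = 2*4072 + 945
4072 = 4*945 + 292
945 = 3*292 + 69
292 = 4*69 + 16
69 = 4*16 + 5
16 = 3*5 + 1
5 = 5*1 + 0
Since gcd(4072, 9089) = 1, back-substitute to write 1 as a combination:
1 = 16 − 3·5
1 = −3·69 + 13·16
1 = 13·292 − 55·69
1 = −55·945 + 178·292
1 = 178·4072 − 767·945
1 = −767·9089 + 1712·4072
So 4072·1712 ≡ 1 (mod 9089).

1712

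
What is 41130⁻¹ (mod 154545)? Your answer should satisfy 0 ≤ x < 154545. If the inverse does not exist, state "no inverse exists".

no inverse exists

Compute gcd(41130, 154545):
154545 = 3×41130 + 31155
41130 = 1×31155 + 9975
31155 = 3×9975 + 1230
9975 = 8×1230 + 135
1230 = 9×135 + 15
135 = 9×15 + 0
The gcd is 15, not 1, hence no inverse exists.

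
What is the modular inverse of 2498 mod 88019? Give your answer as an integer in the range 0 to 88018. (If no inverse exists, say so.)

16737

gcd(88019, 2498) by repeated division:
88019 = 35×2498 + 589
2498 = 4×589 + 142
589 = 4×142 + 21
142 = 6×21 + 16
21 = 1×16 + 5
16 = 3×5 + 1
5 = 5×1 + 0
The gcd is 1. Working backward:
1 = 16 − 3·5
1 = −3·21 + 4·16
1 = 4·142 − 27·21
1 = −27·589 + 112·142
1 = 112·2498 − 475·589
1 = −475·88019 + 16737·2498
So 2498·16737 ≡ 1 (mod 88019).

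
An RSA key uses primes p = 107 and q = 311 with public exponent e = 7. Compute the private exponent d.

φ(n) = (p−1)(q−1) = 106·310 = 32860.
Need d with 7·d ≡ 1 (mod 32860). Apply the extended Euclidean algorithm:
32860 = 4694×7 + 2
7 = 3×2 + 1
2 = 2×1 + 0
Back-substitute:
1 = 7 − 3·2
1 = −3·32860 + 14083·7
So 7·14083 ≡ 1 (mod 32860), hence d = 14083.

14083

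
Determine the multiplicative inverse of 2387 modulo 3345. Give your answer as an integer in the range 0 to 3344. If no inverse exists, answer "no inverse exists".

1463

gcd(3345, 2387) by repeated division:
3345 = 1*2387 + 958
2387 = 2*958 + 471
958 = 2*471 + 16
471 = 29*16 + 7
16 = 2*7 + 2
7 = 3*2 + 1
2 = 2*1 + 0
The gcd is 1. Working backward:
1 = 7 − 3·2
1 = −3·16 + 7·7
1 = 7·471 − 206·16
1 = −206·958 + 419·471
1 = 419·2387 − 1044·958
1 = −1044·3345 + 1463·2387
So 2387·1463 ≡ 1 (mod 3345).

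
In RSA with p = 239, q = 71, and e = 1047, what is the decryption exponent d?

3803

φ(n) = (p−1)(q−1) = 238·70 = 16660.
Need d with 1047·d ≡ 1 (mod 16660). Apply the extended Euclidean algorithm:
16660 = 15×1047 + 955
1047 = 1×955 + 92
955 = 10×92 + 35
92 = 2×35 + 22
35 = 1×22 + 13
22 = 1×13 + 9
13 = 1×9 + 4
9 = 2×4 + 1
4 = 4×1 + 0
Back-substitute:
1 = 9 − 2·4
1 = −2·13 + 3·9
1 = 3·22 − 5·13
1 = −5·35 + 8·22
1 = 8·92 − 21·35
1 = −21·955 + 218·92
1 = 218·1047 − 239·955
1 = −239·16660 + 3803·1047
So 1047·3803 ≡ 1 (mod 16660), hence d = 3803.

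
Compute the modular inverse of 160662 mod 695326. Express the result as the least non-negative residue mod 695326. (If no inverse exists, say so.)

Compute gcd(160662, 695326):
695326 = 4·160662 + 52678
160662 = 3·52678 + 2628
52678 = 20·2628 + 118
2628 = 22·118 + 32
118 = 3·32 + 22
32 = 1·22 + 10
22 = 2·10 + 2
10 = 5·2 + 0
The gcd is 2, not 1, hence no inverse exists.

no inverse exists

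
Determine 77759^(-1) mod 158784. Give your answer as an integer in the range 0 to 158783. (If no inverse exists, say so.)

Run Euclid on (158784, 77759):
158784 = 2*77759 + 3266
77759 = 23*3266 + 2641
3266 = 1*2641 + 625
2641 = 4*625 + 141
625 = 4*141 + 61
141 = 2*61 + 19
61 = 3*19 + 4
19 = 4*4 + 3
4 = 1*3 + 1
3 = 3*1 + 0
Since gcd(77759, 158784) = 1, back-substitute to write 1 as a combination:
1 = 4 − 3
1 = −19 + 5·4
1 = 5·61 − 16·19
1 = −16·141 + 37·61
1 = 37·625 − 164·141
1 = −164·2641 + 693·625
1 = 693·3266 − 857·2641
1 = −857·77759 + 20404·3266
1 = 20404·158784 − 41665·77759
Thus 77759·(-41665) ≡ 1 (mod 158784); reducing, -41665 mod 158784 = 117119.

117119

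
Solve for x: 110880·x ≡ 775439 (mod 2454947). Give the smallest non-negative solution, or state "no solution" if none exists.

gcd(110880, 2454947):
2454947 = 22*110880 + 15587
110880 = 7*15587 + 1771
15587 = 8*1771 + 1419
1771 = 1*1419 + 352
1419 = 4*352 + 11
352 = 32*11 + 0
gcd = 11, but 11 ∤ 775439, so the congruence has no solution.

no solution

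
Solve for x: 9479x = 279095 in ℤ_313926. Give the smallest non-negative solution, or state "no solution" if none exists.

First find gcd(9479, 313926):
313926 = 33·9479 + 1119
9479 = 8·1119 + 527
1119 = 2·527 + 65
527 = 8·65 + 7
65 = 9·7 + 2
7 = 3·2 + 1
2 = 2·1 + 0
gcd = 1, so a unique solution mod 313926 exists.
Back-substitute for the Bézout coefficients:
1 = 7 − 3·2
1 = −3·65 + 28·7
1 = 28·527 − 227·65
1 = −227·1119 + 482·527
1 = 482·9479 − 4083·1119
1 = −4083·313926 + 135221·9479
So 9479·(135221) ≡ 1 (mod 313926), giving 9479⁻¹ ≡ 135221.
x ≡ 9479⁻¹·279095 ≡ 135221·279095 ≡ 263053 (mod 313926).

263053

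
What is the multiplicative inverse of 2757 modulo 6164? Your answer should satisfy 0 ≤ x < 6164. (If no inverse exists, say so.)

4201

gcd(6164, 2757) by repeated division:
6164 = 2·2757 + 650
2757 = 4·650 + 157
650 = 4·157 + 22
157 = 7·22 + 3
22 = 7·3 + 1
3 = 3·1 + 0
Since gcd(2757, 6164) = 1, back-substitute to write 1 as a combination:
1 = 22 − 7·3
1 = −7·157 + 50·22
1 = 50·650 − 207·157
1 = −207·2757 + 878·650
1 = 878·6164 − 1963·2757
So 2757·(-1963) ≡ 1 (mod 6164), and -1963 ≡ 4201 (mod 6164).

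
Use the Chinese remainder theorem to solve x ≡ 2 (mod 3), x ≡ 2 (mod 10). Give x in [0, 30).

Write x = 2 + 3·k. Then 3·k ≡ 2 − 2 ≡ 0 (mod 10).
Need 3⁻¹ mod 10. Extended Euclid on (10, 3):
10 = 3×3 + 1
3 = 3×1 + 0
Back-substitute:
1 = 10 − 3·3
3⁻¹ ≡ 7 (mod 10), so k ≡ 7·0 ≡ 0 (mod 10).
x = 2 + 3·0 = 2.

2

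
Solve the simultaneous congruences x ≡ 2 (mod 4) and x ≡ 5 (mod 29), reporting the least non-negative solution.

34

Write x = 2 + 4·k. Then 4·k ≡ 5 − 2 ≡ 3 (mod 29).
Need 4⁻¹ mod 29. Extended Euclid on (29, 4):
29 = 7·4 + 1
4 = 4·1 + 0
Back-substitute:
1 = 29 − 7·4
4⁻¹ ≡ 22 (mod 29), so k ≡ 22·3 ≡ 8 (mod 29).
x = 2 + 4·8 = 34.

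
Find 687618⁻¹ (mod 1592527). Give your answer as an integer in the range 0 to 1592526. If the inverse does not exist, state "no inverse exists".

Apply the Euclidean algorithm to 1592527 and 687618:
1592527 = 2·687618 + 217291
687618 = 3·217291 + 35745
217291 = 6·35745 + 2821
35745 = 12·2821 + 1893
2821 = 1·1893 + 928
1893 = 2·928 + 37
928 = 25·37 + 3
37 = 12·3 + 1
3 = 3·1 + 0
gcd = 1, so the inverse exists. Back-substitute:
1 = 37 − 12·3
1 = −12·928 + 301·37
1 = 301·1893 − 614·928
1 = −614·2821 + 915·1893
1 = 915·35745 − 11594·2821
1 = −11594·217291 + 70479·35745
1 = 70479·687618 − 223031·217291
1 = −223031·1592527 + 516541·687618
So 687618·516541 ≡ 1 (mod 1592527).

516541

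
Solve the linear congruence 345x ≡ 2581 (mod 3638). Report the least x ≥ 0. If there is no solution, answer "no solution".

2359

First find gcd(345, 3638):
3638 = 10·345 + 188
345 = 1·188 + 157
188 = 1·157 + 31
157 = 5·31 + 2
31 = 15·2 + 1
2 = 2·1 + 0
gcd = 1, so a unique solution mod 3638 exists.
Back-substitute for the Bézout coefficients:
1 = 31 − 15·2
1 = −15·157 + 76·31
1 = 76·188 − 91·157
1 = −91·345 + 167·188
1 = 167·3638 − 1761·345
So 345·(-1761) ≡ 1 (mod 3638), giving 345⁻¹ ≡ 1877.
x ≡ 345⁻¹·2581 ≡ 1877·2581 ≡ 2359 (mod 3638).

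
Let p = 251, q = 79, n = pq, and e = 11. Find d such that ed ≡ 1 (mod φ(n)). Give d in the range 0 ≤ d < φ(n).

φ(n) = (p−1)(q−1) = 250·78 = 19500.
Need d with 11·d ≡ 1 (mod 19500). Apply the extended Euclidean algorithm:
19500 = 1772·11 + 8
11 = 1·8 + 3
8 = 2·3 + 2
3 = 1·2 + 1
2 = 2·1 + 0
Back-substitute:
1 = 3 − 2
1 = −8 + 3·3
1 = 3·11 − 4·8
1 = −4·19500 + 7091·11
So 11·7091 ≡ 1 (mod 19500), hence d = 7091.

7091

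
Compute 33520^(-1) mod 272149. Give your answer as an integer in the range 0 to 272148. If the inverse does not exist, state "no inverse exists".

Run Euclid on (272149, 33520):
272149 = 8*33520 + 3989
33520 = 8*3989 + 1608
3989 = 2*1608 + 773
1608 = 2*773 + 62
773 = 12*62 + 29
62 = 2*29 + 4
29 = 7*4 + 1
4 = 4*1 + 0
gcd = 1, so the inverse exists. Back-substitute:
1 = 29 − 7·4
1 = −7·62 + 15·29
1 = 15·773 − 187·62
1 = −187·1608 + 389·773
1 = 389·3989 − 965·1608
1 = −965·33520 + 8109·3989
1 = 8109·272149 − 65837·33520
Hence 33520⁻¹ ≡ -65837 ≡ 206312 (mod 272149).

206312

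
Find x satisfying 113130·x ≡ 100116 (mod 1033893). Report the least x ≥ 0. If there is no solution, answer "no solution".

93383

First find gcd(113130, 1033893):
1033893 = 9·113130 + 15723
113130 = 7·15723 + 3069
15723 = 5·3069 + 378
3069 = 8·378 + 45
378 = 8·45 + 18
45 = 2·18 + 9
18 = 2·9 + 0
gcd = 9 and 9 | 100116, so solutions exist. Divide through by 9: 12570x ≡ 11124 (mod 114877).
Now find 12570⁻¹ mod 114877:
114877 = 9·12570 + 1747
12570 = 7·1747 + 341
1747 = 5·341 + 42
341 = 8·42 + 5
42 = 8·5 + 2
5 = 2·2 + 1
2 = 2·1 + 0
Back-substitute:
1 = 5 − 2·2
1 = −2·42 + 17·5
1 = 17·341 − 138·42
1 = −138·1747 + 707·341
1 = 707·12570 − 5087·1747
1 = −5087·114877 + 46490·12570
So 12570⁻¹ ≡ 46490 (mod 114877).
Then x ≡ 46490·11124 ≡ 93383 (mod 114877); the smallest non-negative solution is x = 93383.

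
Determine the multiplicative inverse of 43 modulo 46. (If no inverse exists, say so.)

gcd(46, 43) by repeated division:
46 = 1×43 + 3
43 = 14×3 + 1
3 = 3×1 + 0
Since gcd(43, 46) = 1, back-substitute to write 1 as a combination:
1 = 43 − 14·3
1 = −14·46 + 15·43
So 43·15 ≡ 1 (mod 46).

15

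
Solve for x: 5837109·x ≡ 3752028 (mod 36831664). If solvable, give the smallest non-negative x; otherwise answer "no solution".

10248092

First find gcd(5837109, 36831664):
36831664 = 6·5837109 + 1809010
5837109 = 3·1809010 + 410079
1809010 = 4·410079 + 168694
410079 = 2·168694 + 72691
168694 = 2·72691 + 23312
72691 = 3·23312 + 2755
23312 = 8·2755 + 1272
2755 = 2·1272 + 211
1272 = 6·211 + 6
211 = 35·6 + 1
6 = 6·1 + 0
gcd = 1, so a unique solution mod 36831664 exists.
Back-substitute for the Bézout coefficients:
1 = 211 − 35·6
1 = −35·1272 + 211·211
1 = 211·2755 − 457·1272
1 = −457·23312 + 3867·2755
1 = 3867·72691 − 12058·23312
1 = −12058·168694 + 27983·72691
1 = 27983·410079 − 68024·168694
1 = −68024·1809010 + 300079·410079
1 = 300079·5837109 − 968261·1809010
1 = −968261·36831664 + 6109645·5837109
So 5837109·(6109645) ≡ 1 (mod 36831664), giving 5837109⁻¹ ≡ 6109645.
x ≡ 5837109⁻¹·3752028 ≡ 6109645·3752028 ≡ 10248092 (mod 36831664).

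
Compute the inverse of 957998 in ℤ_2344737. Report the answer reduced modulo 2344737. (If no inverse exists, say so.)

95804

gcd(2344737, 957998) by repeated division:
2344737 = 2*957998 + 428741
957998 = 2*428741 + 100516
428741 = 4*100516 + 26677
100516 = 3*26677 + 20485
26677 = 1*20485 + 6192
20485 = 3*6192 + 1909
6192 = 3*1909 + 465
1909 = 4*465 + 49
465 = 9*49 + 24
49 = 2*24 + 1
24 = 24*1 + 0
The gcd is 1. Working backward:
1 = 49 − 2·24
1 = −2·465 + 19·49
1 = 19·1909 − 78·465
1 = −78·6192 + 253·1909
1 = 253·20485 − 837·6192
1 = −837·26677 + 1090·20485
1 = 1090·100516 − 4107·26677
1 = −4107·428741 + 17518·100516
1 = 17518·957998 − 39143·428741
1 = −39143·2344737 + 95804·957998
So 957998·95804 ≡ 1 (mod 2344737).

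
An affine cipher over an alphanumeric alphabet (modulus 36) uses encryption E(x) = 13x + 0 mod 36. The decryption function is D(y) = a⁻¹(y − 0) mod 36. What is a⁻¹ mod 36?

Run Euclid on (36, 13):
36 = 2×13 + 10
13 = 1×10 + 3
10 = 3×3 + 1
3 = 3×1 + 0
Since gcd(13, 36) = 1, back-substitute to write 1 as a combination:
1 = 10 − 3·3
1 = −3·13 + 4·10
1 = 4·36 − 11·13
So 13·(-11) ≡ 1 (mod 36), and -11 ≡ 25 (mod 36).

25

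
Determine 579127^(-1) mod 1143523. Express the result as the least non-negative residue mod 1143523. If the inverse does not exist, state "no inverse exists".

353358

Run Euclid on (1143523, 579127):
1143523 = 1×579127 + 564396
579127 = 1×564396 + 14731
564396 = 38×14731 + 4618
14731 = 3×4618 + 877
4618 = 5×877 + 233
877 = 3×233 + 178
233 = 1×178 + 55
178 = 3×55 + 13
55 = 4×13 + 3
13 = 4×3 + 1
3 = 3×1 + 0
gcd = 1, so the inverse exists. Back-substitute:
1 = 13 − 4·3
1 = −4·55 + 17·13
1 = 17·178 − 55·55
1 = −55·233 + 72·178
1 = 72·877 − 271·233
1 = −271·4618 + 1427·877
1 = 1427·14731 − 4552·4618
1 = −4552·564396 + 174403·14731
1 = 174403·579127 − 178955·564396
1 = −178955·1143523 + 353358·579127
So 579127·353358 ≡ 1 (mod 1143523).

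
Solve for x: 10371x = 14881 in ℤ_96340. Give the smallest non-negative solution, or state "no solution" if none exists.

66151

First find gcd(10371, 96340):
96340 = 9*10371 + 3001
10371 = 3*3001 + 1368
3001 = 2*1368 + 265
1368 = 5*265 + 43
265 = 6*43 + 7
43 = 6*7 + 1
7 = 7*1 + 0
gcd = 1, so a unique solution mod 96340 exists.
Back-substitute for the Bézout coefficients:
1 = 43 − 6·7
1 = −6·265 + 37·43
1 = 37·1368 − 191·265
1 = −191·3001 + 419·1368
1 = 419·10371 − 1448·3001
1 = −1448·96340 + 13451·10371
So 10371·(13451) ≡ 1 (mod 96340), giving 10371⁻¹ ≡ 13451.
x ≡ 10371⁻¹·14881 ≡ 13451·14881 ≡ 66151 (mod 96340).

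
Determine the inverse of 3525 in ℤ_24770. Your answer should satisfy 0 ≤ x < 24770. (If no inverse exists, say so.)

Compute gcd(3525, 24770):
24770 = 7·3525 + 95
3525 = 37·95 + 10
95 = 9·10 + 5
10 = 2·5 + 0
The gcd is 5, not 1, hence no inverse exists.

no inverse exists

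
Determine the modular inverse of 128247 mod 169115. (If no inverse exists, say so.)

117898

Run Euclid on (169115, 128247):
169115 = 1×128247 + 40868
128247 = 3×40868 + 5643
40868 = 7×5643 + 1367
5643 = 4×1367 + 175
1367 = 7×175 + 142
175 = 1×142 + 33
142 = 4×33 + 10
33 = 3×10 + 3
10 = 3×3 + 1
3 = 3×1 + 0
gcd = 1, so the inverse exists. Back-substitute:
1 = 10 − 3·3
1 = −3·33 + 10·10
1 = 10·142 − 43·33
1 = −43·175 + 53·142
1 = 53·1367 − 414·175
1 = −414·5643 + 1709·1367
1 = 1709·40868 − 12377·5643
1 = −12377·128247 + 38840·40868
1 = 38840·169115 − 51217·128247
Hence 128247⁻¹ ≡ -51217 ≡ 117898 (mod 169115).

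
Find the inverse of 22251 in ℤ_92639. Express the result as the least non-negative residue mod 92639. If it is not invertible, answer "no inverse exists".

Extended Euclidean algorithm:
92639 = 4*22251 + 3635
22251 = 6*3635 + 441
3635 = 8*441 + 107
441 = 4*107 + 13
107 = 8*13 + 3
13 = 4*3 + 1
3 = 3*1 + 0
gcd = 1, so the inverse exists. Back-substitute:
1 = 13 − 4·3
1 = −4·107 + 33·13
1 = 33·441 − 136·107
1 = −136·3635 + 1121·441
1 = 1121·22251 − 6862·3635
1 = −6862·92639 + 28569·22251
So 22251·28569 ≡ 1 (mod 92639).

28569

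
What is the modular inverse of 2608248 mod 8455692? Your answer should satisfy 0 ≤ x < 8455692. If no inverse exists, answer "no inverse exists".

Euclidean algorithm on 8455692, 2608248:
8455692 = 3*2608248 + 630948
2608248 = 4*630948 + 84456
630948 = 7*84456 + 39756
84456 = 2*39756 + 4944
39756 = 8*4944 + 204
4944 = 24*204 + 48
204 = 4*48 + 12
48 = 4*12 + 0
gcd(2608248, 8455692) = 12 ≠ 1, so 2608248 has no multiplicative inverse modulo 8455692.

no inverse exists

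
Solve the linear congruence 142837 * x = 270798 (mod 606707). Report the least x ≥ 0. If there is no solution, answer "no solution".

First find gcd(142837, 606707):
606707 = 4×142837 + 35359
142837 = 4×35359 + 1401
35359 = 25×1401 + 334
1401 = 4×334 + 65
334 = 5×65 + 9
65 = 7×9 + 2
9 = 4×2 + 1
2 = 2×1 + 0
gcd = 1, so a unique solution mod 606707 exists.
Back-substitute for the Bézout coefficients:
1 = 9 − 4·2
1 = −4·65 + 29·9
1 = 29·334 − 149·65
1 = −149·1401 + 625·334
1 = 625·35359 − 15774·1401
1 = −15774·142837 + 63721·35359
1 = 63721·606707 − 270658·142837
So 142837·(-270658) ≡ 1 (mod 606707), giving 142837⁻¹ ≡ 336049.
x ≡ 142837⁻¹·270798 ≡ 336049·270798 ≡ 200758 (mod 606707).

200758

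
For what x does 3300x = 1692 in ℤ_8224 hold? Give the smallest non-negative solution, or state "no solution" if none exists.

First find gcd(3300, 8224):
8224 = 2*3300 + 1624
3300 = 2*1624 + 52
1624 = 31*52 + 12
52 = 4*12 + 4
12 = 3*4 + 0
gcd = 4 and 4 | 1692, so solutions exist. Divide through by 4: 825x ≡ 423 (mod 2056).
Now find 825⁻¹ mod 2056:
2056 = 2×825 + 406
825 = 2×406 + 13
406 = 31×13 + 3
13 = 4×3 + 1
3 = 3×1 + 0
Back-substitute:
1 = 13 − 4·3
1 = −4·406 + 125·13
1 = 125·825 − 254·406
1 = −254·2056 + 633·825
So 825⁻¹ ≡ 633 (mod 2056).
Then x ≡ 633·423 ≡ 479 (mod 2056); the smallest non-negative solution is x = 479.

479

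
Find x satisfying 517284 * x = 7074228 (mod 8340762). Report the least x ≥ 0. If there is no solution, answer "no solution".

502829

First find gcd(517284, 8340762):
8340762 = 16*517284 + 64218
517284 = 8*64218 + 3540
64218 = 18*3540 + 498
3540 = 7*498 + 54
498 = 9*54 + 12
54 = 4*12 + 6
12 = 2*6 + 0
gcd = 6 and 6 | 7074228, so solutions exist. Divide through by 6: 86214x ≡ 1179038 (mod 1390127).
Now find 86214⁻¹ mod 1390127:
1390127 = 16×86214 + 10703
86214 = 8×10703 + 590
10703 = 18×590 + 83
590 = 7×83 + 9
83 = 9×9 + 2
9 = 4×2 + 1
2 = 2×1 + 0
Back-substitute:
1 = 9 − 4·2
1 = −4·83 + 37·9
1 = 37·590 − 263·83
1 = −263·10703 + 4771·590
1 = 4771·86214 − 38431·10703
1 = −38431·1390127 + 619667·86214
So 86214⁻¹ ≡ 619667 (mod 1390127).
Then x ≡ 619667·1179038 ≡ 502829 (mod 1390127); the smallest non-negative solution is x = 502829.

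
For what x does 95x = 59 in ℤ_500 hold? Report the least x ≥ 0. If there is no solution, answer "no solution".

gcd(95, 500):
500 = 5×95 + 25
95 = 3×25 + 20
25 = 1×20 + 5
20 = 4×5 + 0
gcd = 5, but 5 ∤ 59, so the congruence has no solution.

no solution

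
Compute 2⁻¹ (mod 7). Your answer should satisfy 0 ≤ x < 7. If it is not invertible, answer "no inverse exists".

4

gcd(7, 2) by repeated division:
7 = 3·2 + 1
2 = 2·1 + 0
Since gcd(2, 7) = 1, back-substitute to write 1 as a combination:
1 = 7 − 3·2
Hence 2⁻¹ ≡ -3 ≡ 4 (mod 7).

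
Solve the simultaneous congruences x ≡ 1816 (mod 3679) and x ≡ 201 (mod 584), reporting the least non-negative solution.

704505

Write x = 1816 + 3679·k. Then 3679·k ≡ 201 − 1816 ≡ 137 (mod 584).
Need 3679⁻¹ mod 584. Extended Euclid on (584, 175):
584 = 3*175 + 59
175 = 2*59 + 57
59 = 1*57 + 2
57 = 28*2 + 1
2 = 2*1 + 0
Back-substitute:
1 = 57 − 28·2
1 = −28·59 + 29·57
1 = 29·175 − 86·59
1 = −86·584 + 287·175
3679⁻¹ ≡ 287 (mod 584), so k ≡ 287·137 ≡ 191 (mod 584).
x = 1816 + 3679·191 = 704505.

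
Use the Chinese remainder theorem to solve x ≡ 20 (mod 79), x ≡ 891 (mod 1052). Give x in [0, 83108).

44023

Write x = 20 + 79·k. Then 79·k ≡ 891 − 20 ≡ 871 (mod 1052).
Need 79⁻¹ mod 1052. Extended Euclid on (1052, 79):
1052 = 13·79 + 25
79 = 3·25 + 4
25 = 6·4 + 1
4 = 4·1 + 0
Back-substitute:
1 = 25 − 6·4
1 = −6·79 + 19·25
1 = 19·1052 − 253·79
79⁻¹ ≡ 799 (mod 1052), so k ≡ 799·871 ≡ 557 (mod 1052).
x = 20 + 79·557 = 44023.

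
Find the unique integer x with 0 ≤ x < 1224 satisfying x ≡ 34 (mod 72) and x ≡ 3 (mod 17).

394

Write x = 34 + 72·k. Then 72·k ≡ 3 − 34 ≡ 3 (mod 17).
Need 72⁻¹ mod 17. Extended Euclid on (17, 4):
17 = 4×4 + 1
4 = 4×1 + 0
Back-substitute:
1 = 17 − 4·4
72⁻¹ ≡ 13 (mod 17), so k ≡ 13·3 ≡ 5 (mod 17).
x = 34 + 72·5 = 394.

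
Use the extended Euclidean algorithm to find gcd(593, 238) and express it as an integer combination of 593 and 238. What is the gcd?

1

Apply Euclid's algorithm to 593 and 238:
593 = 2·238 + 117
238 = 2·117 + 4
117 = 29·4 + 1
4 = 4·1 + 0
gcd(593, 238) = 1.
Working backward:
1 = 117 − 29·4
1 = −29·238 + 59·117
1 = 59·593 − 147·238
So 1 = (59)·593 + (-147)·238.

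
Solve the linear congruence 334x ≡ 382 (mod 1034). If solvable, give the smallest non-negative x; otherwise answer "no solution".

255

First find gcd(334, 1034):
1034 = 3·334 + 32
334 = 10·32 + 14
32 = 2·14 + 4
14 = 3·4 + 2
4 = 2·2 + 0
gcd = 2 and 2 | 382, so solutions exist. Divide through by 2: 167x ≡ 191 (mod 517).
Now find 167⁻¹ mod 517:
517 = 3·167 + 16
167 = 10·16 + 7
16 = 2·7 + 2
7 = 3·2 + 1
2 = 2·1 + 0
Back-substitute:
1 = 7 − 3·2
1 = −3·16 + 7·7
1 = 7·167 − 73·16
1 = −73·517 + 226·167
So 167⁻¹ ≡ 226 (mod 517).
Then x ≡ 226·191 ≡ 255 (mod 517); the smallest non-negative solution is x = 255.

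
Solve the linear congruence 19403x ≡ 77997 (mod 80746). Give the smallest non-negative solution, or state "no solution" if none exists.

53671

First find gcd(19403, 80746):
80746 = 4·19403 + 3134
19403 = 6·3134 + 599
3134 = 5·599 + 139
599 = 4·139 + 43
139 = 3·43 + 10
43 = 4·10 + 3
10 = 3·3 + 1
3 = 3·1 + 0
gcd = 1, so a unique solution mod 80746 exists.
Back-substitute for the Bézout coefficients:
1 = 10 − 3·3
1 = −3·43 + 13·10
1 = 13·139 − 42·43
1 = −42·599 + 181·139
1 = 181·3134 − 947·599
1 = −947·19403 + 5863·3134
1 = 5863·80746 − 24399·19403
So 19403·(-24399) ≡ 1 (mod 80746), giving 19403⁻¹ ≡ 56347.
x ≡ 19403⁻¹·77997 ≡ 56347·77997 ≡ 53671 (mod 80746).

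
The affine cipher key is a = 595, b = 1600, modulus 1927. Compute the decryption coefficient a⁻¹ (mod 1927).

1642

Apply the Euclidean algorithm to 1927 and 595:
1927 = 3·595 + 142
595 = 4·142 + 27
142 = 5·27 + 7
27 = 3·7 + 6
7 = 1·6 + 1
6 = 6·1 + 0
The gcd is 1. Working backward:
1 = 7 − 6
1 = −27 + 4·7
1 = 4·142 − 21·27
1 = −21·595 + 88·142
1 = 88·1927 − 285·595
Thus 595·(-285) ≡ 1 (mod 1927); reducing, -285 mod 1927 = 1642.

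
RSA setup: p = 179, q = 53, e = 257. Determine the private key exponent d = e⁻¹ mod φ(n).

φ(n) = (p−1)(q−1) = 178·52 = 9256.
Need d with 257·d ≡ 1 (mod 9256). Apply the extended Euclidean algorithm:
9256 = 36×257 + 4
257 = 64×4 + 1
4 = 4×1 + 0
Back-substitute:
1 = 257 − 64·4
1 = −64·9256 + 2305·257
So 257·2305 ≡ 1 (mod 9256), hence d = 2305.

2305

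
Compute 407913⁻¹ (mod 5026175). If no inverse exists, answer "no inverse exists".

no inverse exists

Euclidean algorithm on 5026175, 407913:
5026175 = 12×407913 + 131219
407913 = 3×131219 + 14256
131219 = 9×14256 + 2915
14256 = 4×2915 + 2596
2915 = 1×2596 + 319
2596 = 8×319 + 44
319 = 7×44 + 11
44 = 4×11 + 0
The gcd is 11, not 1, hence no inverse exists.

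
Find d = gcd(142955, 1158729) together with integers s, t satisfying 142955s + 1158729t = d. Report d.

Euclidean algorithm:
1158729 = 8·142955 + 15089
142955 = 9·15089 + 7154
15089 = 2·7154 + 781
7154 = 9·781 + 125
781 = 6·125 + 31
125 = 4·31 + 1
31 = 31·1 + 0
gcd(142955, 1158729) = 1.
Express as a combination:
1 = 125 − 4·31
1 = −4·781 + 25·125
1 = 25·7154 − 229·781
1 = −229·15089 + 483·7154
1 = 483·142955 − 4576·15089
1 = −4576·1158729 + 37091·142955
So 1 = (-4576)·1158729 + (37091)·142955.

1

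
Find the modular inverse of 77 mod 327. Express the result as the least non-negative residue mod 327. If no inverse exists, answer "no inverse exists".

Run Euclid on (327, 77):
327 = 4×77 + 19
77 = 4×19 + 1
19 = 19×1 + 0
The gcd is 1. Working backward:
1 = 77 − 4·19
1 = −4·327 + 17·77
So 77·17 ≡ 1 (mod 327).

17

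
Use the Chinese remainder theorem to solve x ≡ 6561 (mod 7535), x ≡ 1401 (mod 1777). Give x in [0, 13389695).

8664276

Write x = 6561 + 7535·k. Then 7535·k ≡ 1401 − 6561 ≡ 171 (mod 1777).
Need 7535⁻¹ mod 1777. Extended Euclid on (1777, 427):
1777 = 4·427 + 69
427 = 6·69 + 13
69 = 5·13 + 4
13 = 3·4 + 1
4 = 4·1 + 0
Back-substitute:
1 = 13 − 3·4
1 = −3·69 + 16·13
1 = 16·427 − 99·69
1 = −99·1777 + 412·427
7535⁻¹ ≡ 412 (mod 1777), so k ≡ 412·171 ≡ 1149 (mod 1777).
x = 6561 + 7535·1149 = 8664276.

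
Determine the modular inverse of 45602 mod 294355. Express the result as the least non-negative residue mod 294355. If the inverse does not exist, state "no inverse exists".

7223

Run Euclid on (294355, 45602):
294355 = 6×45602 + 20743
45602 = 2×20743 + 4116
20743 = 5×4116 + 163
4116 = 25×163 + 41
163 = 3×41 + 40
41 = 1×40 + 1
40 = 40×1 + 0
Since gcd(45602, 294355) = 1, back-substitute to write 1 as a combination:
1 = 41 − 40
1 = −163 + 4·41
1 = 4·4116 − 101·163
1 = −101·20743 + 509·4116
1 = 509·45602 − 1119·20743
1 = −1119·294355 + 7223·45602
So 45602·7223 ≡ 1 (mod 294355).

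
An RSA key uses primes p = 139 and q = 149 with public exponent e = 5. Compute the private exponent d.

4085

φ(n) = (p−1)(q−1) = 138·148 = 20424.
Need d with 5·d ≡ 1 (mod 20424). Apply the extended Euclidean algorithm:
20424 = 4084*5 + 4
5 = 1*4 + 1
4 = 4*1 + 0
Back-substitute:
1 = 5 − 4
1 = −20424 + 4085·5
So 5·4085 ≡ 1 (mod 20424), hence d = 4085.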